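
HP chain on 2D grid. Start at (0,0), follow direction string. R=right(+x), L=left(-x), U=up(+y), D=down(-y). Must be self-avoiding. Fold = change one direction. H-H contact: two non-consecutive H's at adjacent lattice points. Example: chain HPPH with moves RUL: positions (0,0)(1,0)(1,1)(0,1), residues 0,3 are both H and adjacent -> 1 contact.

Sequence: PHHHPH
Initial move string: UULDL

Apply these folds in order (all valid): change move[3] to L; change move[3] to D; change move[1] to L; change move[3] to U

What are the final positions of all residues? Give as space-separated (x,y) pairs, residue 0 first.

Initial moves: UULDL
Fold: move[3]->L => UULLL (positions: [(0, 0), (0, 1), (0, 2), (-1, 2), (-2, 2), (-3, 2)])
Fold: move[3]->D => UULDL (positions: [(0, 0), (0, 1), (0, 2), (-1, 2), (-1, 1), (-2, 1)])
Fold: move[1]->L => ULLDL (positions: [(0, 0), (0, 1), (-1, 1), (-2, 1), (-2, 0), (-3, 0)])
Fold: move[3]->U => ULLUL (positions: [(0, 0), (0, 1), (-1, 1), (-2, 1), (-2, 2), (-3, 2)])

Answer: (0,0) (0,1) (-1,1) (-2,1) (-2,2) (-3,2)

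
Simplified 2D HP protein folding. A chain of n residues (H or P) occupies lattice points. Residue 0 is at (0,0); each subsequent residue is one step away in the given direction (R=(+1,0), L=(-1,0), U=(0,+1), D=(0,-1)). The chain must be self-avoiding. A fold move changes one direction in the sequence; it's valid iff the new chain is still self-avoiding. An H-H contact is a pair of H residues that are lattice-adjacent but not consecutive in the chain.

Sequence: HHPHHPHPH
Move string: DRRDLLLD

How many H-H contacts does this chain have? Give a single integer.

Positions: [(0, 0), (0, -1), (1, -1), (2, -1), (2, -2), (1, -2), (0, -2), (-1, -2), (-1, -3)]
H-H contact: residue 1 @(0,-1) - residue 6 @(0, -2)

Answer: 1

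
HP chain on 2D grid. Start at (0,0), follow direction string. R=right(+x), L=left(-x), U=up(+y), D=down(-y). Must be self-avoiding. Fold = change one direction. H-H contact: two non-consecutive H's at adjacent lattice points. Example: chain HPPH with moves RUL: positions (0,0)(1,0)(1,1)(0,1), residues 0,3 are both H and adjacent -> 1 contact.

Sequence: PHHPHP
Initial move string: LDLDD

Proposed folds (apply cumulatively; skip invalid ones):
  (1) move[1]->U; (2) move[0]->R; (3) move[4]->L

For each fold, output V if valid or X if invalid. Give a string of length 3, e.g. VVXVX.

Initial: LDLDD -> [(0, 0), (-1, 0), (-1, -1), (-2, -1), (-2, -2), (-2, -3)]
Fold 1: move[1]->U => LULDD VALID
Fold 2: move[0]->R => RULDD INVALID (collision), skipped
Fold 3: move[4]->L => LULDL VALID

Answer: VXV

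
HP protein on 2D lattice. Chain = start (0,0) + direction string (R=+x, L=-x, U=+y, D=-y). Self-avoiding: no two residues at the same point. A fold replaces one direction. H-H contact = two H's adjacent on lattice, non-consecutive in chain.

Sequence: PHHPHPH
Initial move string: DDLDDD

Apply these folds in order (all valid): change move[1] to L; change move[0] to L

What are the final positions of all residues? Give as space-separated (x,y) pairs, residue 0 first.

Initial moves: DDLDDD
Fold: move[1]->L => DLLDDD (positions: [(0, 0), (0, -1), (-1, -1), (-2, -1), (-2, -2), (-2, -3), (-2, -4)])
Fold: move[0]->L => LLLDDD (positions: [(0, 0), (-1, 0), (-2, 0), (-3, 0), (-3, -1), (-3, -2), (-3, -3)])

Answer: (0,0) (-1,0) (-2,0) (-3,0) (-3,-1) (-3,-2) (-3,-3)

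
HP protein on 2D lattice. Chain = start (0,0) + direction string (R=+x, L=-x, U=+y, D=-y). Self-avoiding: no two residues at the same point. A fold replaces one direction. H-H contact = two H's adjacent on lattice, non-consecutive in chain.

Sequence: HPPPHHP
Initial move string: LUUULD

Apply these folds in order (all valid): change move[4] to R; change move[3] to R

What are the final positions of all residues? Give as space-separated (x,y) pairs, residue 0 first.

Initial moves: LUUULD
Fold: move[4]->R => LUUURD (positions: [(0, 0), (-1, 0), (-1, 1), (-1, 2), (-1, 3), (0, 3), (0, 2)])
Fold: move[3]->R => LUURRD (positions: [(0, 0), (-1, 0), (-1, 1), (-1, 2), (0, 2), (1, 2), (1, 1)])

Answer: (0,0) (-1,0) (-1,1) (-1,2) (0,2) (1,2) (1,1)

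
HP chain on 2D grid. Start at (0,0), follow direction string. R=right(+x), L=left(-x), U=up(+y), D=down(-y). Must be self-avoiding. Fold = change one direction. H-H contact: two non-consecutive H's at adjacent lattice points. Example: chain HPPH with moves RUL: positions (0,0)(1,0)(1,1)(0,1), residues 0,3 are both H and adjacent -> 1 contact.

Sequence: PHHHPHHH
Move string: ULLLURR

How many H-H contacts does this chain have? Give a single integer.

Positions: [(0, 0), (0, 1), (-1, 1), (-2, 1), (-3, 1), (-3, 2), (-2, 2), (-1, 2)]
H-H contact: residue 2 @(-1,1) - residue 7 @(-1, 2)
H-H contact: residue 3 @(-2,1) - residue 6 @(-2, 2)

Answer: 2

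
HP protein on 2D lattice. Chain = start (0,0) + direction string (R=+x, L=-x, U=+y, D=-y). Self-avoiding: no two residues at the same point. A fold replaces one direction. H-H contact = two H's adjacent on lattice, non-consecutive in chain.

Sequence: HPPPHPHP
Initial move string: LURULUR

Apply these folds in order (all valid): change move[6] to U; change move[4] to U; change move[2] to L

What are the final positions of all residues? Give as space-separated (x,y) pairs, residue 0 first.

Answer: (0,0) (-1,0) (-1,1) (-2,1) (-2,2) (-2,3) (-2,4) (-2,5)

Derivation:
Initial moves: LURULUR
Fold: move[6]->U => LURULUU (positions: [(0, 0), (-1, 0), (-1, 1), (0, 1), (0, 2), (-1, 2), (-1, 3), (-1, 4)])
Fold: move[4]->U => LURUUUU (positions: [(0, 0), (-1, 0), (-1, 1), (0, 1), (0, 2), (0, 3), (0, 4), (0, 5)])
Fold: move[2]->L => LULUUUU (positions: [(0, 0), (-1, 0), (-1, 1), (-2, 1), (-2, 2), (-2, 3), (-2, 4), (-2, 5)])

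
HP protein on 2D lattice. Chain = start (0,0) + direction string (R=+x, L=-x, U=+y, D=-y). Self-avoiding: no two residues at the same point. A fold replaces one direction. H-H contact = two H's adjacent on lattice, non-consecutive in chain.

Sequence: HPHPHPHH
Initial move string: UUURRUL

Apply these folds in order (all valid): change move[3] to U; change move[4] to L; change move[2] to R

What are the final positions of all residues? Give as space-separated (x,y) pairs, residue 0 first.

Answer: (0,0) (0,1) (0,2) (1,2) (1,3) (0,3) (0,4) (-1,4)

Derivation:
Initial moves: UUURRUL
Fold: move[3]->U => UUUURUL (positions: [(0, 0), (0, 1), (0, 2), (0, 3), (0, 4), (1, 4), (1, 5), (0, 5)])
Fold: move[4]->L => UUUULUL (positions: [(0, 0), (0, 1), (0, 2), (0, 3), (0, 4), (-1, 4), (-1, 5), (-2, 5)])
Fold: move[2]->R => UURULUL (positions: [(0, 0), (0, 1), (0, 2), (1, 2), (1, 3), (0, 3), (0, 4), (-1, 4)])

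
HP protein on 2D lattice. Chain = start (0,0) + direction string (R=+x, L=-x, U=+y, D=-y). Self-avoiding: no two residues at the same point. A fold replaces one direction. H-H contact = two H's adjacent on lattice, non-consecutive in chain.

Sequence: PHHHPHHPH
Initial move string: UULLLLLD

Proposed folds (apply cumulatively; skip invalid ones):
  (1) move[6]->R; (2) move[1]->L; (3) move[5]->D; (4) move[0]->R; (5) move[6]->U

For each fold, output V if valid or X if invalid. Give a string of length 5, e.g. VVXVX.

Initial: UULLLLLD -> [(0, 0), (0, 1), (0, 2), (-1, 2), (-2, 2), (-3, 2), (-4, 2), (-5, 2), (-5, 1)]
Fold 1: move[6]->R => UULLLLRD INVALID (collision), skipped
Fold 2: move[1]->L => ULLLLLLD VALID
Fold 3: move[5]->D => ULLLLDLD VALID
Fold 4: move[0]->R => RLLLLDLD INVALID (collision), skipped
Fold 5: move[6]->U => ULLLLDUD INVALID (collision), skipped

Answer: XVVXX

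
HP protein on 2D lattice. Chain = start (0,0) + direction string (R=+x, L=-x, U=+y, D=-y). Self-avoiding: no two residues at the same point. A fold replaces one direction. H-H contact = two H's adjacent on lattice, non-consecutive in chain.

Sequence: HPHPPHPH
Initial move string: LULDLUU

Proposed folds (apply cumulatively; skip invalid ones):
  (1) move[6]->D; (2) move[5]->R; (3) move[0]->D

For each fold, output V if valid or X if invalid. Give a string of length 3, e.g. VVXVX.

Answer: XXX

Derivation:
Initial: LULDLUU -> [(0, 0), (-1, 0), (-1, 1), (-2, 1), (-2, 0), (-3, 0), (-3, 1), (-3, 2)]
Fold 1: move[6]->D => LULDLUD INVALID (collision), skipped
Fold 2: move[5]->R => LULDLRU INVALID (collision), skipped
Fold 3: move[0]->D => DULDLUU INVALID (collision), skipped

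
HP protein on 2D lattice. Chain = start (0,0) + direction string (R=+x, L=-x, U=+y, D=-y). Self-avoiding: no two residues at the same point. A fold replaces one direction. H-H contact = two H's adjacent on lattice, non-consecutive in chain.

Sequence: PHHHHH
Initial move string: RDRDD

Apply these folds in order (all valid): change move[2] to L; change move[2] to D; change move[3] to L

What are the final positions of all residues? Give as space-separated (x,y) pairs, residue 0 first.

Initial moves: RDRDD
Fold: move[2]->L => RDLDD (positions: [(0, 0), (1, 0), (1, -1), (0, -1), (0, -2), (0, -3)])
Fold: move[2]->D => RDDDD (positions: [(0, 0), (1, 0), (1, -1), (1, -2), (1, -3), (1, -4)])
Fold: move[3]->L => RDDLD (positions: [(0, 0), (1, 0), (1, -1), (1, -2), (0, -2), (0, -3)])

Answer: (0,0) (1,0) (1,-1) (1,-2) (0,-2) (0,-3)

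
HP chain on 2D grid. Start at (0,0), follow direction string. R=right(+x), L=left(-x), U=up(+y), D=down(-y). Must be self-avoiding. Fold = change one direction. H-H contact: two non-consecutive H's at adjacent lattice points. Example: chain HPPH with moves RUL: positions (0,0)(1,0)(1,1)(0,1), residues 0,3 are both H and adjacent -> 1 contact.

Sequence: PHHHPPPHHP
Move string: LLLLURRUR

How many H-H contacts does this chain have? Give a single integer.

Answer: 1

Derivation:
Positions: [(0, 0), (-1, 0), (-2, 0), (-3, 0), (-4, 0), (-4, 1), (-3, 1), (-2, 1), (-2, 2), (-1, 2)]
H-H contact: residue 2 @(-2,0) - residue 7 @(-2, 1)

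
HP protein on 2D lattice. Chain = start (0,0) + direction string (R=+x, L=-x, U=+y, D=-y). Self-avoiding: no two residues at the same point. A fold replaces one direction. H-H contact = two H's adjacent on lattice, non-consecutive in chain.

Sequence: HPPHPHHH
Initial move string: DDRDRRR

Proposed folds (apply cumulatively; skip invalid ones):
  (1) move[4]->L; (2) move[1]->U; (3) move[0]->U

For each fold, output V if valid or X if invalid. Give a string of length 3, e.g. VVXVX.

Initial: DDRDRRR -> [(0, 0), (0, -1), (0, -2), (1, -2), (1, -3), (2, -3), (3, -3), (4, -3)]
Fold 1: move[4]->L => DDRDLRR INVALID (collision), skipped
Fold 2: move[1]->U => DURDRRR INVALID (collision), skipped
Fold 3: move[0]->U => UDRDRRR INVALID (collision), skipped

Answer: XXX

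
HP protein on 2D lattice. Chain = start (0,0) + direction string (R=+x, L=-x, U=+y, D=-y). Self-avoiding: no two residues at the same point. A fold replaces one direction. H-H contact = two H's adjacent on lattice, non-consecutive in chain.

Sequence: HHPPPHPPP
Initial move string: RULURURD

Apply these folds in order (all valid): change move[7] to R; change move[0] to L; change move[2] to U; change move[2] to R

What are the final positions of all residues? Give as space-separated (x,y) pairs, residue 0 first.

Initial moves: RULURURD
Fold: move[7]->R => RULURURR (positions: [(0, 0), (1, 0), (1, 1), (0, 1), (0, 2), (1, 2), (1, 3), (2, 3), (3, 3)])
Fold: move[0]->L => LULURURR (positions: [(0, 0), (-1, 0), (-1, 1), (-2, 1), (-2, 2), (-1, 2), (-1, 3), (0, 3), (1, 3)])
Fold: move[2]->U => LUUURURR (positions: [(0, 0), (-1, 0), (-1, 1), (-1, 2), (-1, 3), (0, 3), (0, 4), (1, 4), (2, 4)])
Fold: move[2]->R => LURURURR (positions: [(0, 0), (-1, 0), (-1, 1), (0, 1), (0, 2), (1, 2), (1, 3), (2, 3), (3, 3)])

Answer: (0,0) (-1,0) (-1,1) (0,1) (0,2) (1,2) (1,3) (2,3) (3,3)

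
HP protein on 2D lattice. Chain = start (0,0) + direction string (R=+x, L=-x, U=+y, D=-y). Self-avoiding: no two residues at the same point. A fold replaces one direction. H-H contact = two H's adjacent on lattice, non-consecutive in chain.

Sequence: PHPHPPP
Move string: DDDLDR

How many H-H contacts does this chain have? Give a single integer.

Answer: 0

Derivation:
Positions: [(0, 0), (0, -1), (0, -2), (0, -3), (-1, -3), (-1, -4), (0, -4)]
No H-H contacts found.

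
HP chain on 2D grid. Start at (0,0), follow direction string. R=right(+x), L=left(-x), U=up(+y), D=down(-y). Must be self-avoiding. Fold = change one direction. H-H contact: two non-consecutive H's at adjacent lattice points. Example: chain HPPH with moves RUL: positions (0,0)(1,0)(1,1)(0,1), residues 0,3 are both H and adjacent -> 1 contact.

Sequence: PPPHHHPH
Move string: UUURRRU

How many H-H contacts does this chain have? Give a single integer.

Positions: [(0, 0), (0, 1), (0, 2), (0, 3), (1, 3), (2, 3), (3, 3), (3, 4)]
No H-H contacts found.

Answer: 0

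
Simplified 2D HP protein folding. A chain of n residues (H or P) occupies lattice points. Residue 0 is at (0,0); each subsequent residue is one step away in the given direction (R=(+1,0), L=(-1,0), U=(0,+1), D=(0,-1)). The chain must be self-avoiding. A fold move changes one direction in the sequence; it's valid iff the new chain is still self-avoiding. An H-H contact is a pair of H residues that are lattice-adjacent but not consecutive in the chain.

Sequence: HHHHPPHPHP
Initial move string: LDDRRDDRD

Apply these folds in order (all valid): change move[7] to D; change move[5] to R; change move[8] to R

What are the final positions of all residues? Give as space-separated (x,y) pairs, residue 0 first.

Initial moves: LDDRRDDRD
Fold: move[7]->D => LDDRRDDDD (positions: [(0, 0), (-1, 0), (-1, -1), (-1, -2), (0, -2), (1, -2), (1, -3), (1, -4), (1, -5), (1, -6)])
Fold: move[5]->R => LDDRRRDDD (positions: [(0, 0), (-1, 0), (-1, -1), (-1, -2), (0, -2), (1, -2), (2, -2), (2, -3), (2, -4), (2, -5)])
Fold: move[8]->R => LDDRRRDDR (positions: [(0, 0), (-1, 0), (-1, -1), (-1, -2), (0, -2), (1, -2), (2, -2), (2, -3), (2, -4), (3, -4)])

Answer: (0,0) (-1,0) (-1,-1) (-1,-2) (0,-2) (1,-2) (2,-2) (2,-3) (2,-4) (3,-4)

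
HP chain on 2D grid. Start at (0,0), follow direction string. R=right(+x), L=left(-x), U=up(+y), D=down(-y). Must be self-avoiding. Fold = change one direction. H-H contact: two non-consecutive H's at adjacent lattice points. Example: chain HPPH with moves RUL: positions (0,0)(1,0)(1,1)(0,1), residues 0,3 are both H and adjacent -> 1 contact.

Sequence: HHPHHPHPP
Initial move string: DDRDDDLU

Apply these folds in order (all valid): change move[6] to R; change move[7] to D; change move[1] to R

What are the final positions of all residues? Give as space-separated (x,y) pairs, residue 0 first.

Answer: (0,0) (0,-1) (1,-1) (2,-1) (2,-2) (2,-3) (2,-4) (3,-4) (3,-5)

Derivation:
Initial moves: DDRDDDLU
Fold: move[6]->R => DDRDDDRU (positions: [(0, 0), (0, -1), (0, -2), (1, -2), (1, -3), (1, -4), (1, -5), (2, -5), (2, -4)])
Fold: move[7]->D => DDRDDDRD (positions: [(0, 0), (0, -1), (0, -2), (1, -2), (1, -3), (1, -4), (1, -5), (2, -5), (2, -6)])
Fold: move[1]->R => DRRDDDRD (positions: [(0, 0), (0, -1), (1, -1), (2, -1), (2, -2), (2, -3), (2, -4), (3, -4), (3, -5)])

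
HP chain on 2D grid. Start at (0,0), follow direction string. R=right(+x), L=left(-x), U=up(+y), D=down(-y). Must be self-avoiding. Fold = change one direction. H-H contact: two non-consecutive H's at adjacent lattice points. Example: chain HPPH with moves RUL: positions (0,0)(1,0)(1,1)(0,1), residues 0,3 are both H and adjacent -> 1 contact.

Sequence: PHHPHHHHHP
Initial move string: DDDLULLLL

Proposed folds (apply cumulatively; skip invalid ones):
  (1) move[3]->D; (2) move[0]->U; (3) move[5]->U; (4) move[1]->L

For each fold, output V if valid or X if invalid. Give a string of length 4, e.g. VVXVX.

Answer: XXVV

Derivation:
Initial: DDDLULLLL -> [(0, 0), (0, -1), (0, -2), (0, -3), (-1, -3), (-1, -2), (-2, -2), (-3, -2), (-4, -2), (-5, -2)]
Fold 1: move[3]->D => DDDDULLLL INVALID (collision), skipped
Fold 2: move[0]->U => UDDLULLLL INVALID (collision), skipped
Fold 3: move[5]->U => DDDLUULLL VALID
Fold 4: move[1]->L => DLDLUULLL VALID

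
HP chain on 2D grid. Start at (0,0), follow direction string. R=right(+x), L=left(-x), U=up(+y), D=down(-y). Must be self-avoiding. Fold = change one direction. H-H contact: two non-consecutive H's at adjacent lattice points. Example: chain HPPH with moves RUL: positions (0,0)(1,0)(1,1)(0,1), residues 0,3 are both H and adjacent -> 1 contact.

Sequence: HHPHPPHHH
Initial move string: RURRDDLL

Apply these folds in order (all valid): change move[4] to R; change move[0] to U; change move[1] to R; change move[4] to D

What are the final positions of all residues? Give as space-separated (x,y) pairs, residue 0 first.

Answer: (0,0) (0,1) (1,1) (2,1) (3,1) (3,0) (3,-1) (2,-1) (1,-1)

Derivation:
Initial moves: RURRDDLL
Fold: move[4]->R => RURRRDLL (positions: [(0, 0), (1, 0), (1, 1), (2, 1), (3, 1), (4, 1), (4, 0), (3, 0), (2, 0)])
Fold: move[0]->U => UURRRDLL (positions: [(0, 0), (0, 1), (0, 2), (1, 2), (2, 2), (3, 2), (3, 1), (2, 1), (1, 1)])
Fold: move[1]->R => URRRRDLL (positions: [(0, 0), (0, 1), (1, 1), (2, 1), (3, 1), (4, 1), (4, 0), (3, 0), (2, 0)])
Fold: move[4]->D => URRRDDLL (positions: [(0, 0), (0, 1), (1, 1), (2, 1), (3, 1), (3, 0), (3, -1), (2, -1), (1, -1)])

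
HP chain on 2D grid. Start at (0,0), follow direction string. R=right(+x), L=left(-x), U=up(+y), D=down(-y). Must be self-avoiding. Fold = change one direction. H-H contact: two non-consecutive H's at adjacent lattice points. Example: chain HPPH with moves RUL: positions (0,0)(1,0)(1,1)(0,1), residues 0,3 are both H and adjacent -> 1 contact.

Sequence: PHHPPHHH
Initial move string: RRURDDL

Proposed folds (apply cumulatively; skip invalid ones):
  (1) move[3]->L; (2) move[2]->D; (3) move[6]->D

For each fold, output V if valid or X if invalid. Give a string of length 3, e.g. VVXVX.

Initial: RRURDDL -> [(0, 0), (1, 0), (2, 0), (2, 1), (3, 1), (3, 0), (3, -1), (2, -1)]
Fold 1: move[3]->L => RRULDDL INVALID (collision), skipped
Fold 2: move[2]->D => RRDRDDL VALID
Fold 3: move[6]->D => RRDRDDD VALID

Answer: XVV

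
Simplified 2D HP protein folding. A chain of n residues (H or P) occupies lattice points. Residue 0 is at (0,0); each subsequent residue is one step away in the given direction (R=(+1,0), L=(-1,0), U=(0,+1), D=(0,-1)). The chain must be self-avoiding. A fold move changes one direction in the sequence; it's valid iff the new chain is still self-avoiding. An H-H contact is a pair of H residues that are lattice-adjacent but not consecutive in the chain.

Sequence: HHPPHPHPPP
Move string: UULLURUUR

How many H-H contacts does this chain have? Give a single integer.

Positions: [(0, 0), (0, 1), (0, 2), (-1, 2), (-2, 2), (-2, 3), (-1, 3), (-1, 4), (-1, 5), (0, 5)]
No H-H contacts found.

Answer: 0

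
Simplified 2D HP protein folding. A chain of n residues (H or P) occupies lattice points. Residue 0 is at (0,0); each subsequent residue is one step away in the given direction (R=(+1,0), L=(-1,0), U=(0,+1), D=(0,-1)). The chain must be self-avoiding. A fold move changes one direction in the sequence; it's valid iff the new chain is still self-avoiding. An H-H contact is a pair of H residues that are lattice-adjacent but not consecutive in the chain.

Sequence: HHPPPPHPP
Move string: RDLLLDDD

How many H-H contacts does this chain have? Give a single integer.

Positions: [(0, 0), (1, 0), (1, -1), (0, -1), (-1, -1), (-2, -1), (-2, -2), (-2, -3), (-2, -4)]
No H-H contacts found.

Answer: 0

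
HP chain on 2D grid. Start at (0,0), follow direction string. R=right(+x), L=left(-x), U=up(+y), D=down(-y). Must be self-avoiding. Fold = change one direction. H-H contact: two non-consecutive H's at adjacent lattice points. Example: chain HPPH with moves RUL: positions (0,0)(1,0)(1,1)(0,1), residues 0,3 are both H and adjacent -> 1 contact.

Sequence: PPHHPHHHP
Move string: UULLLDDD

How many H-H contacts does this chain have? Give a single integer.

Positions: [(0, 0), (0, 1), (0, 2), (-1, 2), (-2, 2), (-3, 2), (-3, 1), (-3, 0), (-3, -1)]
No H-H contacts found.

Answer: 0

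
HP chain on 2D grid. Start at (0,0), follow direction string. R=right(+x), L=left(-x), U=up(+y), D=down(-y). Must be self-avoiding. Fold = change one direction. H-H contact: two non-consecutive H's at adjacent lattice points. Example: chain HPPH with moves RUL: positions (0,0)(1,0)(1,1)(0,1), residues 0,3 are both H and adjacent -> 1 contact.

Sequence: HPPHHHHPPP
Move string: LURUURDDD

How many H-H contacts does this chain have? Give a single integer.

Answer: 1

Derivation:
Positions: [(0, 0), (-1, 0), (-1, 1), (0, 1), (0, 2), (0, 3), (1, 3), (1, 2), (1, 1), (1, 0)]
H-H contact: residue 0 @(0,0) - residue 3 @(0, 1)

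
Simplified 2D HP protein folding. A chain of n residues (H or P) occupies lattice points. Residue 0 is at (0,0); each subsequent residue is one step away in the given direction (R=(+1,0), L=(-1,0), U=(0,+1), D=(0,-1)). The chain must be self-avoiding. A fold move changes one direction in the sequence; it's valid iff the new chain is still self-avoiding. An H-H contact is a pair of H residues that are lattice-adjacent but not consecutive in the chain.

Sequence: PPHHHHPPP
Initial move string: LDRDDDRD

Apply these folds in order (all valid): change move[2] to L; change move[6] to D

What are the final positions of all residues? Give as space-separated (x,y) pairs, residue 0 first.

Initial moves: LDRDDDRD
Fold: move[2]->L => LDLDDDRD (positions: [(0, 0), (-1, 0), (-1, -1), (-2, -1), (-2, -2), (-2, -3), (-2, -4), (-1, -4), (-1, -5)])
Fold: move[6]->D => LDLDDDDD (positions: [(0, 0), (-1, 0), (-1, -1), (-2, -1), (-2, -2), (-2, -3), (-2, -4), (-2, -5), (-2, -6)])

Answer: (0,0) (-1,0) (-1,-1) (-2,-1) (-2,-2) (-2,-3) (-2,-4) (-2,-5) (-2,-6)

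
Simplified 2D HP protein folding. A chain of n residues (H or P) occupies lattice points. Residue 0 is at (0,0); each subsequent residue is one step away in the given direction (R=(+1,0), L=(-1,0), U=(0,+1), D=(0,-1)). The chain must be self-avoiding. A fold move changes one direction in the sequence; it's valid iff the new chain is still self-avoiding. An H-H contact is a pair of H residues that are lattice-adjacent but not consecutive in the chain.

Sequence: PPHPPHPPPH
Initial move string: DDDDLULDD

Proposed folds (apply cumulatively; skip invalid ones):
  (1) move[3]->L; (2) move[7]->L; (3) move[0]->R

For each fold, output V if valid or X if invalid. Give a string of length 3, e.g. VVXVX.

Initial: DDDDLULDD -> [(0, 0), (0, -1), (0, -2), (0, -3), (0, -4), (-1, -4), (-1, -3), (-2, -3), (-2, -4), (-2, -5)]
Fold 1: move[3]->L => DDDLLULDD VALID
Fold 2: move[7]->L => DDDLLULLD VALID
Fold 3: move[0]->R => RDDLLULLD VALID

Answer: VVV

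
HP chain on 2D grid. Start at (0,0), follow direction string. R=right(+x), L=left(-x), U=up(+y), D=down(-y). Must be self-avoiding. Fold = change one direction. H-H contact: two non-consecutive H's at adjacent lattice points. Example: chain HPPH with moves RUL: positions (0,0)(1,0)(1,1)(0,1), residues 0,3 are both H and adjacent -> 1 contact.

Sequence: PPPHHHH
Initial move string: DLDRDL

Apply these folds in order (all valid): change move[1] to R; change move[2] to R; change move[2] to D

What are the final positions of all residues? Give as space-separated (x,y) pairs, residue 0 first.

Initial moves: DLDRDL
Fold: move[1]->R => DRDRDL (positions: [(0, 0), (0, -1), (1, -1), (1, -2), (2, -2), (2, -3), (1, -3)])
Fold: move[2]->R => DRRRDL (positions: [(0, 0), (0, -1), (1, -1), (2, -1), (3, -1), (3, -2), (2, -2)])
Fold: move[2]->D => DRDRDL (positions: [(0, 0), (0, -1), (1, -1), (1, -2), (2, -2), (2, -3), (1, -3)])

Answer: (0,0) (0,-1) (1,-1) (1,-2) (2,-2) (2,-3) (1,-3)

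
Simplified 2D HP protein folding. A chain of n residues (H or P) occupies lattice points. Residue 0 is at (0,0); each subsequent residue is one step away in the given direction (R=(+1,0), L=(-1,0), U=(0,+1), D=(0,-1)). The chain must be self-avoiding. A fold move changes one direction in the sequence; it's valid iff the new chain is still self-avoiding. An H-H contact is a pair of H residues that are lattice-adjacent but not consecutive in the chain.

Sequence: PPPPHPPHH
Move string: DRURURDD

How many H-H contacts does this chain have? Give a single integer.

Positions: [(0, 0), (0, -1), (1, -1), (1, 0), (2, 0), (2, 1), (3, 1), (3, 0), (3, -1)]
H-H contact: residue 4 @(2,0) - residue 7 @(3, 0)

Answer: 1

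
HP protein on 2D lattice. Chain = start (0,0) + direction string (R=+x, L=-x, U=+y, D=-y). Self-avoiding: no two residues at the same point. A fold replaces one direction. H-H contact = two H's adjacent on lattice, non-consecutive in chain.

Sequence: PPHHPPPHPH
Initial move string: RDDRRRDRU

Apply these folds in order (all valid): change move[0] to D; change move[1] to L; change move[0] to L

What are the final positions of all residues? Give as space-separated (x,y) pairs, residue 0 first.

Answer: (0,0) (-1,0) (-2,0) (-2,-1) (-1,-1) (0,-1) (1,-1) (1,-2) (2,-2) (2,-1)

Derivation:
Initial moves: RDDRRRDRU
Fold: move[0]->D => DDDRRRDRU (positions: [(0, 0), (0, -1), (0, -2), (0, -3), (1, -3), (2, -3), (3, -3), (3, -4), (4, -4), (4, -3)])
Fold: move[1]->L => DLDRRRDRU (positions: [(0, 0), (0, -1), (-1, -1), (-1, -2), (0, -2), (1, -2), (2, -2), (2, -3), (3, -3), (3, -2)])
Fold: move[0]->L => LLDRRRDRU (positions: [(0, 0), (-1, 0), (-2, 0), (-2, -1), (-1, -1), (0, -1), (1, -1), (1, -2), (2, -2), (2, -1)])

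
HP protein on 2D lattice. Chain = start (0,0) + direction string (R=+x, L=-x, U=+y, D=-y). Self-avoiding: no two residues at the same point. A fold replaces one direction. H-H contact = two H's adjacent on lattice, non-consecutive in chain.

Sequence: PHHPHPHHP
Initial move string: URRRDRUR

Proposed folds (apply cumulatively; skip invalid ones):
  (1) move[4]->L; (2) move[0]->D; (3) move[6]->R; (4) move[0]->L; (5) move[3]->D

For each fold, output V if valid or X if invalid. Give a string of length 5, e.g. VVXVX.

Initial: URRRDRUR -> [(0, 0), (0, 1), (1, 1), (2, 1), (3, 1), (3, 0), (4, 0), (4, 1), (5, 1)]
Fold 1: move[4]->L => URRRLRUR INVALID (collision), skipped
Fold 2: move[0]->D => DRRRDRUR VALID
Fold 3: move[6]->R => DRRRDRRR VALID
Fold 4: move[0]->L => LRRRDRRR INVALID (collision), skipped
Fold 5: move[3]->D => DRRDDRRR VALID

Answer: XVVXV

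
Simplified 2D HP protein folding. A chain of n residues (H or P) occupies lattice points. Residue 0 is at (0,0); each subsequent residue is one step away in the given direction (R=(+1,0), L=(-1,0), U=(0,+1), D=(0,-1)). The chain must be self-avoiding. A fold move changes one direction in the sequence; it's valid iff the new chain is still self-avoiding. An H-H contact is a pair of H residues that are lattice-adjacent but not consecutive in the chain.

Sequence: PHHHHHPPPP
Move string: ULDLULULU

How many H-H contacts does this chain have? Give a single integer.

Positions: [(0, 0), (0, 1), (-1, 1), (-1, 0), (-2, 0), (-2, 1), (-3, 1), (-3, 2), (-4, 2), (-4, 3)]
H-H contact: residue 2 @(-1,1) - residue 5 @(-2, 1)

Answer: 1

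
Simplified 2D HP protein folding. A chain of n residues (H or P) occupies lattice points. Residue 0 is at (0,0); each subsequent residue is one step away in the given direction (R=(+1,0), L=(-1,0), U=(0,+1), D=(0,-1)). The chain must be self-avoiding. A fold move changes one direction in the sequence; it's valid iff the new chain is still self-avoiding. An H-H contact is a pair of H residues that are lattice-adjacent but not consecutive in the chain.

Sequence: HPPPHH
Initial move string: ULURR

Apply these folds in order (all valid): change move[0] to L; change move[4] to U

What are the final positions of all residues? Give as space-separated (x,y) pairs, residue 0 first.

Initial moves: ULURR
Fold: move[0]->L => LLURR (positions: [(0, 0), (-1, 0), (-2, 0), (-2, 1), (-1, 1), (0, 1)])
Fold: move[4]->U => LLURU (positions: [(0, 0), (-1, 0), (-2, 0), (-2, 1), (-1, 1), (-1, 2)])

Answer: (0,0) (-1,0) (-2,0) (-2,1) (-1,1) (-1,2)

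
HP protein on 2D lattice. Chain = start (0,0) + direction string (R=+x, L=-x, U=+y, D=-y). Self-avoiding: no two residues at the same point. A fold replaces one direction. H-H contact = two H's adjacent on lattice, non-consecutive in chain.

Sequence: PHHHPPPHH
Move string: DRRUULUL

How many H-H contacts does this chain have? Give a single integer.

Answer: 0

Derivation:
Positions: [(0, 0), (0, -1), (1, -1), (2, -1), (2, 0), (2, 1), (1, 1), (1, 2), (0, 2)]
No H-H contacts found.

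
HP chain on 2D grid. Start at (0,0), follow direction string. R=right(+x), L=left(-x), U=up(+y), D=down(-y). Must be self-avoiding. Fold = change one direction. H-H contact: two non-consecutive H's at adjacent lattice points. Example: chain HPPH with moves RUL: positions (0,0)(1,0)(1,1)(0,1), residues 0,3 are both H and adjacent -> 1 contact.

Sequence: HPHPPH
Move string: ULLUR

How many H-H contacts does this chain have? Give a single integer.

Answer: 1

Derivation:
Positions: [(0, 0), (0, 1), (-1, 1), (-2, 1), (-2, 2), (-1, 2)]
H-H contact: residue 2 @(-1,1) - residue 5 @(-1, 2)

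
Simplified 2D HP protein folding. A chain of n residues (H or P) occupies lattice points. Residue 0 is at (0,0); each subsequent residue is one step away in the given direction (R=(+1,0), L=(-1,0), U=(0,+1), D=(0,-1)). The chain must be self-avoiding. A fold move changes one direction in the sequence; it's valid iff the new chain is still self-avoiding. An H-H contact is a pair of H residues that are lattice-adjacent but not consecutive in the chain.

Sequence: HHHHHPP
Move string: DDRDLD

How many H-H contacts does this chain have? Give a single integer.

Answer: 0

Derivation:
Positions: [(0, 0), (0, -1), (0, -2), (1, -2), (1, -3), (0, -3), (0, -4)]
No H-H contacts found.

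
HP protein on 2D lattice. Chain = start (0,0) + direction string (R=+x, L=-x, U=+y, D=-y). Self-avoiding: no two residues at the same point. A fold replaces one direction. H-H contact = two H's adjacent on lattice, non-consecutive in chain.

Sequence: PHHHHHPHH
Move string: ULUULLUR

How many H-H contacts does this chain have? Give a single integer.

Answer: 1

Derivation:
Positions: [(0, 0), (0, 1), (-1, 1), (-1, 2), (-1, 3), (-2, 3), (-3, 3), (-3, 4), (-2, 4)]
H-H contact: residue 5 @(-2,3) - residue 8 @(-2, 4)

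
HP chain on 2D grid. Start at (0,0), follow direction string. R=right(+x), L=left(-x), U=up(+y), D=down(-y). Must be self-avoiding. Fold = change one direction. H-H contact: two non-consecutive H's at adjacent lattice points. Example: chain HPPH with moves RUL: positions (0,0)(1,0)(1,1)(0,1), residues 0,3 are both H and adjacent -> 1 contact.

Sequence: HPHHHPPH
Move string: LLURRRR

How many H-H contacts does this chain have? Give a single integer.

Answer: 0

Derivation:
Positions: [(0, 0), (-1, 0), (-2, 0), (-2, 1), (-1, 1), (0, 1), (1, 1), (2, 1)]
No H-H contacts found.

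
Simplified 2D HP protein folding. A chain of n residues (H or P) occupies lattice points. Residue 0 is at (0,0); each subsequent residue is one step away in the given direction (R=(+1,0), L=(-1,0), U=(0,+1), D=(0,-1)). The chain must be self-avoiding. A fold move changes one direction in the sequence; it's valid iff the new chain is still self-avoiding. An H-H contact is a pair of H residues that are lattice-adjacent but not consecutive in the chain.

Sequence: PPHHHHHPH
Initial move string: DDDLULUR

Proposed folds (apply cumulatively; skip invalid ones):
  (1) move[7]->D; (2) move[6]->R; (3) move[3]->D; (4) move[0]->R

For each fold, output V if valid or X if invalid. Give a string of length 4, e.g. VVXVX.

Initial: DDDLULUR -> [(0, 0), (0, -1), (0, -2), (0, -3), (-1, -3), (-1, -2), (-2, -2), (-2, -1), (-1, -1)]
Fold 1: move[7]->D => DDDLULUD INVALID (collision), skipped
Fold 2: move[6]->R => DDDLULRR INVALID (collision), skipped
Fold 3: move[3]->D => DDDDULUR INVALID (collision), skipped
Fold 4: move[0]->R => RDDLULUR INVALID (collision), skipped

Answer: XXXX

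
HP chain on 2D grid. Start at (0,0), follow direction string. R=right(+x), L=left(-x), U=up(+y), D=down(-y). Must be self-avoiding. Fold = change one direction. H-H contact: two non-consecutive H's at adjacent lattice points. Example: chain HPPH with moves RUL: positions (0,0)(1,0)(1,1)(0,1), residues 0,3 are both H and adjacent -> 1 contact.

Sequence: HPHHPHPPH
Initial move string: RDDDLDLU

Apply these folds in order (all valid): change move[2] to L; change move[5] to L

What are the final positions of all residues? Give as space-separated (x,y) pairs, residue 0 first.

Answer: (0,0) (1,0) (1,-1) (0,-1) (0,-2) (-1,-2) (-2,-2) (-3,-2) (-3,-1)

Derivation:
Initial moves: RDDDLDLU
Fold: move[2]->L => RDLDLDLU (positions: [(0, 0), (1, 0), (1, -1), (0, -1), (0, -2), (-1, -2), (-1, -3), (-2, -3), (-2, -2)])
Fold: move[5]->L => RDLDLLLU (positions: [(0, 0), (1, 0), (1, -1), (0, -1), (0, -2), (-1, -2), (-2, -2), (-3, -2), (-3, -1)])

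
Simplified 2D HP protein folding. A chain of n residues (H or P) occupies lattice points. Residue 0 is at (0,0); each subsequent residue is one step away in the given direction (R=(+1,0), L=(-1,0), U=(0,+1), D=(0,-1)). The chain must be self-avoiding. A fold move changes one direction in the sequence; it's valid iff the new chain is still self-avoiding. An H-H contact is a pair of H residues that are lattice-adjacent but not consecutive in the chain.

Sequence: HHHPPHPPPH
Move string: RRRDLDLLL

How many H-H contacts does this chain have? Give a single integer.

Positions: [(0, 0), (1, 0), (2, 0), (3, 0), (3, -1), (2, -1), (2, -2), (1, -2), (0, -2), (-1, -2)]
H-H contact: residue 2 @(2,0) - residue 5 @(2, -1)

Answer: 1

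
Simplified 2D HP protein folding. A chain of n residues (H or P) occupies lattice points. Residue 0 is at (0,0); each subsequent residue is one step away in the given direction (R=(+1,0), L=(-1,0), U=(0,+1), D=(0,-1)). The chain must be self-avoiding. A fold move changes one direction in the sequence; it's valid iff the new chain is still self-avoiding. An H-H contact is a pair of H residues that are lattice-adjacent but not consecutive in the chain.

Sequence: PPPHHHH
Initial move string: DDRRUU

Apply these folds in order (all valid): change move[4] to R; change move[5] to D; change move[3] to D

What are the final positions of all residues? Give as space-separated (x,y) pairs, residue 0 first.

Answer: (0,0) (0,-1) (0,-2) (1,-2) (1,-3) (2,-3) (2,-4)

Derivation:
Initial moves: DDRRUU
Fold: move[4]->R => DDRRRU (positions: [(0, 0), (0, -1), (0, -2), (1, -2), (2, -2), (3, -2), (3, -1)])
Fold: move[5]->D => DDRRRD (positions: [(0, 0), (0, -1), (0, -2), (1, -2), (2, -2), (3, -2), (3, -3)])
Fold: move[3]->D => DDRDRD (positions: [(0, 0), (0, -1), (0, -2), (1, -2), (1, -3), (2, -3), (2, -4)])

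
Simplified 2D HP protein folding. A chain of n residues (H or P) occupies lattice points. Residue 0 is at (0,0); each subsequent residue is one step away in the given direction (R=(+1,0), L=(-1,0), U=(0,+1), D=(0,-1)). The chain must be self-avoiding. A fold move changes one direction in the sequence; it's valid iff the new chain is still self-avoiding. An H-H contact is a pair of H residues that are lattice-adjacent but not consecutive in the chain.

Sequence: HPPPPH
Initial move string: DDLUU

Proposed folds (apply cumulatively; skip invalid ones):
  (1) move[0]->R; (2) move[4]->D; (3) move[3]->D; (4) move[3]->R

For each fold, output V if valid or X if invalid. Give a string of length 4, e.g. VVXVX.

Initial: DDLUU -> [(0, 0), (0, -1), (0, -2), (-1, -2), (-1, -1), (-1, 0)]
Fold 1: move[0]->R => RDLUU INVALID (collision), skipped
Fold 2: move[4]->D => DDLUD INVALID (collision), skipped
Fold 3: move[3]->D => DDLDU INVALID (collision), skipped
Fold 4: move[3]->R => DDLRU INVALID (collision), skipped

Answer: XXXX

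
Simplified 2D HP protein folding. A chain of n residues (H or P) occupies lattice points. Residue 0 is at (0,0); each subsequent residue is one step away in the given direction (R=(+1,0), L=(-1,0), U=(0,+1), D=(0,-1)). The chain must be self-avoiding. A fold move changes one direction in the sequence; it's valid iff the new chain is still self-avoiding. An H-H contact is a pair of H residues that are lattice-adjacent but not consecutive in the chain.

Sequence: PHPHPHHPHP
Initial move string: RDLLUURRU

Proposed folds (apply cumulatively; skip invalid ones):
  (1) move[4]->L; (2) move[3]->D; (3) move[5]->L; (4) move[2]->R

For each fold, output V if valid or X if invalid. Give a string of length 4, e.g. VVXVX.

Answer: XXXX

Derivation:
Initial: RDLLUURRU -> [(0, 0), (1, 0), (1, -1), (0, -1), (-1, -1), (-1, 0), (-1, 1), (0, 1), (1, 1), (1, 2)]
Fold 1: move[4]->L => RDLLLURRU INVALID (collision), skipped
Fold 2: move[3]->D => RDLDUURRU INVALID (collision), skipped
Fold 3: move[5]->L => RDLLULRRU INVALID (collision), skipped
Fold 4: move[2]->R => RDRLUURRU INVALID (collision), skipped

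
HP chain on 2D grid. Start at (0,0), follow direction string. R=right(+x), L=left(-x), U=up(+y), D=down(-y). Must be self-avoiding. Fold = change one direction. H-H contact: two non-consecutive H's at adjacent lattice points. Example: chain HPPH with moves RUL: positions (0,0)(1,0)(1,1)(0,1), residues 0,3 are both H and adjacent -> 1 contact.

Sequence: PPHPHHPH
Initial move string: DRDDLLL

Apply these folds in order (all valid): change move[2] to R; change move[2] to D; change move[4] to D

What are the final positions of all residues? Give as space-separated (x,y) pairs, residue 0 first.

Answer: (0,0) (0,-1) (1,-1) (1,-2) (1,-3) (1,-4) (0,-4) (-1,-4)

Derivation:
Initial moves: DRDDLLL
Fold: move[2]->R => DRRDLLL (positions: [(0, 0), (0, -1), (1, -1), (2, -1), (2, -2), (1, -2), (0, -2), (-1, -2)])
Fold: move[2]->D => DRDDLLL (positions: [(0, 0), (0, -1), (1, -1), (1, -2), (1, -3), (0, -3), (-1, -3), (-2, -3)])
Fold: move[4]->D => DRDDDLL (positions: [(0, 0), (0, -1), (1, -1), (1, -2), (1, -3), (1, -4), (0, -4), (-1, -4)])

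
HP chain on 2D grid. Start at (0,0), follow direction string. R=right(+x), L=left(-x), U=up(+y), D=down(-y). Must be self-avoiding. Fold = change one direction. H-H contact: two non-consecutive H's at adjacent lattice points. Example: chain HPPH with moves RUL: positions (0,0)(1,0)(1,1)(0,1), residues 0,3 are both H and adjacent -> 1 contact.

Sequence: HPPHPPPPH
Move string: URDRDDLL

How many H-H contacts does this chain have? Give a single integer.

Answer: 1

Derivation:
Positions: [(0, 0), (0, 1), (1, 1), (1, 0), (2, 0), (2, -1), (2, -2), (1, -2), (0, -2)]
H-H contact: residue 0 @(0,0) - residue 3 @(1, 0)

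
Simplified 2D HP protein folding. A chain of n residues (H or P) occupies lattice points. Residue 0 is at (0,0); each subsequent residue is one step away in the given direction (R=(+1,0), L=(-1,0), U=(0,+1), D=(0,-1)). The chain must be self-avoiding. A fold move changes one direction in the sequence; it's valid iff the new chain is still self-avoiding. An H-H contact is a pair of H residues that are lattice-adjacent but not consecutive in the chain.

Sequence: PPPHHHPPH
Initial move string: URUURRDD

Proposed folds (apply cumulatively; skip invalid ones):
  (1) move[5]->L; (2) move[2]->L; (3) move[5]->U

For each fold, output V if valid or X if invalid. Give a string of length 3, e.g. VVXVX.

Initial: URUURRDD -> [(0, 0), (0, 1), (1, 1), (1, 2), (1, 3), (2, 3), (3, 3), (3, 2), (3, 1)]
Fold 1: move[5]->L => URUURLDD INVALID (collision), skipped
Fold 2: move[2]->L => URLURRDD INVALID (collision), skipped
Fold 3: move[5]->U => URUURUDD INVALID (collision), skipped

Answer: XXX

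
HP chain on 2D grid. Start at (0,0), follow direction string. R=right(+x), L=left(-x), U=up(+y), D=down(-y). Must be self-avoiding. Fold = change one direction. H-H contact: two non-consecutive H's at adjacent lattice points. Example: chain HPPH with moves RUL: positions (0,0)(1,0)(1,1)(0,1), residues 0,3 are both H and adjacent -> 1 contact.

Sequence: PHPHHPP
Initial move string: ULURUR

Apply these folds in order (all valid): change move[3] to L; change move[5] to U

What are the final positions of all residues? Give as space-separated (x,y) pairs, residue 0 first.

Initial moves: ULURUR
Fold: move[3]->L => ULULUR (positions: [(0, 0), (0, 1), (-1, 1), (-1, 2), (-2, 2), (-2, 3), (-1, 3)])
Fold: move[5]->U => ULULUU (positions: [(0, 0), (0, 1), (-1, 1), (-1, 2), (-2, 2), (-2, 3), (-2, 4)])

Answer: (0,0) (0,1) (-1,1) (-1,2) (-2,2) (-2,3) (-2,4)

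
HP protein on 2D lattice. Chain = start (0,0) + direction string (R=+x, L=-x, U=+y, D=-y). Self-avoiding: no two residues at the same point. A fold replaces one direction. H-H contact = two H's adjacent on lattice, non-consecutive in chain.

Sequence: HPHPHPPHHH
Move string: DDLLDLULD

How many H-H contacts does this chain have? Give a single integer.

Answer: 1

Derivation:
Positions: [(0, 0), (0, -1), (0, -2), (-1, -2), (-2, -2), (-2, -3), (-3, -3), (-3, -2), (-4, -2), (-4, -3)]
H-H contact: residue 4 @(-2,-2) - residue 7 @(-3, -2)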